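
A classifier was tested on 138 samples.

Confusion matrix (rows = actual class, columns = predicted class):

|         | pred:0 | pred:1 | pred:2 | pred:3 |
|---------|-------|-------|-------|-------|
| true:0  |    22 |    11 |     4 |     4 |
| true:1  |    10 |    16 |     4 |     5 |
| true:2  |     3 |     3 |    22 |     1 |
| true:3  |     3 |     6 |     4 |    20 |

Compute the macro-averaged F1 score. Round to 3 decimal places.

Per-class F1 score (2·TP/(2·TP+FP+FN)):
  0: TP=22, FP=10+3+3=16, FN=11+4+4=19 → 44/79 = 0.5570
  1: TP=16, FP=11+3+6=20, FN=10+4+5=19 → 32/71 = 0.4507
  2: TP=22, FP=4+4+4=12, FN=3+3+1=7 → 44/63 = 0.6984
  3: TP=20, FP=4+5+1=10, FN=3+6+4=13 → 40/63 = 0.6349
Macro-F1 score = mean = (0.5570 + 0.4507 + 0.6984 + 0.6349) / 4 = 0.585

0.585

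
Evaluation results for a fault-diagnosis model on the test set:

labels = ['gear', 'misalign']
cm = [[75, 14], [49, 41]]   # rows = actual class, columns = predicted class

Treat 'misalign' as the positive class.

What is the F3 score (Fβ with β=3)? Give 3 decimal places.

0.474

Fβ = (1+β²)·TP / ((1+β²)·TP + β²·FN + FP), with β²=9
= 10·41 / (10·41 + 9·49 + 14) = 0.474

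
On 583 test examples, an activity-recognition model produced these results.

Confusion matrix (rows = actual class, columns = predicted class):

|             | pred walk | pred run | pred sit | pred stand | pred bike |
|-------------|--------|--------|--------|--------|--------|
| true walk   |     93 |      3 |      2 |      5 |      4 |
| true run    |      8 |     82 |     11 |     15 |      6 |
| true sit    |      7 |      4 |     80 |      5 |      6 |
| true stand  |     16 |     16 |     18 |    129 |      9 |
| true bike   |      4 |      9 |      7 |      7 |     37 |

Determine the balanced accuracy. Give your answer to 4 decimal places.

0.7180

Balanced accuracy = mean of per-class recall.
  walk: recall = 93/107 = 0.86916
  run: recall = 82/122 = 0.67213
  sit: recall = 80/102 = 0.78431
  stand: recall = 129/188 = 0.68617
  bike: recall = 37/64 = 0.57813
Mean = (0.86916 + 0.67213 + 0.78431 + 0.68617 + 0.57813) / 5 = 0.7180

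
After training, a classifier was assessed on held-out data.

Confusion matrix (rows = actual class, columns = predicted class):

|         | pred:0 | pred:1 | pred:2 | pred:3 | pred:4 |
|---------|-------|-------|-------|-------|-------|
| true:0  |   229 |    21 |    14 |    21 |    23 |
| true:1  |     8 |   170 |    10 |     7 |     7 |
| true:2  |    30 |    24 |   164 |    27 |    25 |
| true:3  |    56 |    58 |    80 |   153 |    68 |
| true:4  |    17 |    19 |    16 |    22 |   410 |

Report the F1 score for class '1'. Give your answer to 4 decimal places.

Treat '1' as positive and all other classes as negative.
F1 score = 2·TP/(2·TP+FP+FN).
1: TP=170, FP=21+24+58+19=122, FN=8+10+7+7=32 → 340/494 = 0.68826

0.6883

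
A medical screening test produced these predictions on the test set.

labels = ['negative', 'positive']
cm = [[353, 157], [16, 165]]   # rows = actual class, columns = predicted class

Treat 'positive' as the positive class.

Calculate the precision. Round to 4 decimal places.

0.5124

Precision = TP/(TP+FP) = 165/(165+157) = 165/322 = 0.5124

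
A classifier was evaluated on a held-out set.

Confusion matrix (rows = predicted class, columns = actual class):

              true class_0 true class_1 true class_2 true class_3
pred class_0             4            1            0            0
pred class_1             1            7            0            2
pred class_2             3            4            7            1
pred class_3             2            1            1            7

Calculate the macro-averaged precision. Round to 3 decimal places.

Per-class precision (TP/(TP+FP)):
  class_0: TP=4, FP=1+0+0=1 → 4/5 = 0.8000
  class_1: TP=7, FP=1+0+2=3 → 7/10 = 0.7000
  class_2: TP=7, FP=3+4+1=8 → 7/15 = 0.4667
  class_3: TP=7, FP=2+1+1=4 → 7/11 = 0.6364
Macro-precision = mean = (0.8000 + 0.7000 + 0.4667 + 0.6364) / 4 = 0.651

0.651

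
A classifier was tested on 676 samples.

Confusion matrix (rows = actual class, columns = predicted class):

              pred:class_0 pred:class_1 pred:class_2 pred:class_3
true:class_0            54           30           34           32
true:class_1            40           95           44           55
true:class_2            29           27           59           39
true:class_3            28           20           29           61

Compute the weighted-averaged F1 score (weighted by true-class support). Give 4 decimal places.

0.4022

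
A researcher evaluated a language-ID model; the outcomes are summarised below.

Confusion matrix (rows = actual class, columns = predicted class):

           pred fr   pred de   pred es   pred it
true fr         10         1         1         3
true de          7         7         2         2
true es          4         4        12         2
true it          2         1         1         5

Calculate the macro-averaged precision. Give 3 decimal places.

Per-class precision (TP/(TP+FP)):
  fr: TP=10, FP=7+4+2=13 → 10/23 = 0.4348
  de: TP=7, FP=1+4+1=6 → 7/13 = 0.5385
  es: TP=12, FP=1+2+1=4 → 12/16 = 0.7500
  it: TP=5, FP=3+2+2=7 → 5/12 = 0.4167
Macro-precision = mean = (0.4348 + 0.5385 + 0.7500 + 0.4167) / 4 = 0.535

0.535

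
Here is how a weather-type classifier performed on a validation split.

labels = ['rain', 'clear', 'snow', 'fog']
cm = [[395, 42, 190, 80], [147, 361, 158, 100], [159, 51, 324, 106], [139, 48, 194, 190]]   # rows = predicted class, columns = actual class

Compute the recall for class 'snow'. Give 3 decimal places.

Take TP from the diagonal, FP from the rest of the 'snow' prediction marginal, FN from the rest of the 'snow' actual marginal.
recall = TP/(TP+FN).
snow: TP=324, FN=190+158+194=542 → 324/866 = 0.3741

0.374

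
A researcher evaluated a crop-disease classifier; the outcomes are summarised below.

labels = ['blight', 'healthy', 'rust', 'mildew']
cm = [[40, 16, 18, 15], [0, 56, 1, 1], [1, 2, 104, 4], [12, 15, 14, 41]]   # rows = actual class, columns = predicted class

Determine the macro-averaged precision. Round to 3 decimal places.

0.704

Per-class precision (TP/(TP+FP)):
  blight: TP=40, FP=0+1+12=13 → 40/53 = 0.7547
  healthy: TP=56, FP=16+2+15=33 → 56/89 = 0.6292
  rust: TP=104, FP=18+1+14=33 → 104/137 = 0.7591
  mildew: TP=41, FP=15+1+4=20 → 41/61 = 0.6721
Macro-precision = mean = (0.7547 + 0.6292 + 0.7591 + 0.6721) / 4 = 0.704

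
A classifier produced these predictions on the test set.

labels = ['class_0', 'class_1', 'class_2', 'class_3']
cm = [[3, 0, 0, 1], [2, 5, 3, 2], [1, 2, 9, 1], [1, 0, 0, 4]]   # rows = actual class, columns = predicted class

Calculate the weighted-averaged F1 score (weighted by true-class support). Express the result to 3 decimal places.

0.616

Per-class F1 score (2·TP/(2·TP+FP+FN)):
  class_0: TP=3, FP=2+1+1=4, FN=0+0+1=1 → 6/11 = 0.5455
  class_1: TP=5, FP=0+2+0=2, FN=2+3+2=7 → 10/19 = 0.5263
  class_2: TP=9, FP=0+3+0=3, FN=1+2+1=4 → 18/25 = 0.7200
  class_3: TP=4, FP=1+2+1=4, FN=1+0+0=1 → 8/13 = 0.6154
Weighted-F1 score = Σ (supportᵢ/N)·F1 scoreᵢ with N=34: (4/34)·0.5455 + (12/34)·0.5263 + (13/34)·0.7200 + (5/34)·0.6154 = 0.616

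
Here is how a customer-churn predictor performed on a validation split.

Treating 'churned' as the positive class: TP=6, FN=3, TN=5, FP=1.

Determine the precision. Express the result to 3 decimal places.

Precision = TP/(TP+FP) = 6/(6+1) = 6/7 = 0.857

0.857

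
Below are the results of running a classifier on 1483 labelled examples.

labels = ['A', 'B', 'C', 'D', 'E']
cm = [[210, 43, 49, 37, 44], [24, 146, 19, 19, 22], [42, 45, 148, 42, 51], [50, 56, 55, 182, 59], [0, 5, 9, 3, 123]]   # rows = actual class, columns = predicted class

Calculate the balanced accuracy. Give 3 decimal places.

0.593

Balanced accuracy = mean of per-class recall.
  A: recall = 210/383 = 0.5483
  B: recall = 146/230 = 0.6348
  C: recall = 148/328 = 0.4512
  D: recall = 182/402 = 0.4527
  E: recall = 123/140 = 0.8786
Mean = (0.5483 + 0.6348 + 0.4512 + 0.4527 + 0.8786) / 5 = 0.593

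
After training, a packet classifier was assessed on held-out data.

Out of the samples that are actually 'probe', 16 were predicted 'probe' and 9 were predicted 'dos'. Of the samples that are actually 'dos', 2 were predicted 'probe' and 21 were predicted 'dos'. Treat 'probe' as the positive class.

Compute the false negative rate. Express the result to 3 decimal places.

FNR = FN/(FN+TP) = 9/(9+16) = 0.360

0.360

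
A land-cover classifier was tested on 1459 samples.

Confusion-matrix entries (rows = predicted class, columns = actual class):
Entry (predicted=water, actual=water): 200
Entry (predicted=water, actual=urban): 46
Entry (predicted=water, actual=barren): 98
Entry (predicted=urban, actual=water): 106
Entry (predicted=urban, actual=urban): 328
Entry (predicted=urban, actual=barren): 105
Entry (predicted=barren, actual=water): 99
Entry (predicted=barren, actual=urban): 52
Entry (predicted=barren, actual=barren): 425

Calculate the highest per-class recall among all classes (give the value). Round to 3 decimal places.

Per-class recall (TP/(TP+FN)):
  water: TP=200, FN=106+99=205 → 200/405 = 0.4938
  urban: TP=328, FN=46+52=98 → 328/426 = 0.7700
  barren: TP=425, FN=98+105=203 → 425/628 = 0.6768
Highest is class 'urban' with recall = 0.770.

0.770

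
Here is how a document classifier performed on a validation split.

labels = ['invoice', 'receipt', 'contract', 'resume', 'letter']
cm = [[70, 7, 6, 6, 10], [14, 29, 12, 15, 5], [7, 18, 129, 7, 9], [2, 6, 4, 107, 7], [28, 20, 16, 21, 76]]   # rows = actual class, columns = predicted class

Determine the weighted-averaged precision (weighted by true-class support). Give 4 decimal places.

Per-class precision (TP/(TP+FP)):
  invoice: TP=70, FP=14+7+2+28=51 → 70/121 = 0.57851
  receipt: TP=29, FP=7+18+6+20=51 → 29/80 = 0.36250
  contract: TP=129, FP=6+12+4+16=38 → 129/167 = 0.77246
  resume: TP=107, FP=6+15+7+21=49 → 107/156 = 0.68590
  letter: TP=76, FP=10+5+9+7=31 → 76/107 = 0.71028
Weighted-precision = Σ (supportᵢ/N)·precisionᵢ with N=631: (99/631)·0.57851 + (75/631)·0.36250 + (170/631)·0.77246 + (126/631)·0.68590 + (161/631)·0.71028 = 0.6602

0.6602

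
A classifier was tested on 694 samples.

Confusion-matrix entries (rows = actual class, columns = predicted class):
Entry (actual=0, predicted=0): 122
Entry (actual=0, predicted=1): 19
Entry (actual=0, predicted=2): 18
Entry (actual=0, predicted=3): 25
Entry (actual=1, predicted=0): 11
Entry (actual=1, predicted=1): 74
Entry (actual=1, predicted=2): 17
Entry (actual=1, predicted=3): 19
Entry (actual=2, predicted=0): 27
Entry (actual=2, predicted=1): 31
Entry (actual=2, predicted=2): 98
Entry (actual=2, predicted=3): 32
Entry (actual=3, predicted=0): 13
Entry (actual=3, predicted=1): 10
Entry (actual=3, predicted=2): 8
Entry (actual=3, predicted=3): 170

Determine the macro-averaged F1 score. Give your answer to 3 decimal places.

0.655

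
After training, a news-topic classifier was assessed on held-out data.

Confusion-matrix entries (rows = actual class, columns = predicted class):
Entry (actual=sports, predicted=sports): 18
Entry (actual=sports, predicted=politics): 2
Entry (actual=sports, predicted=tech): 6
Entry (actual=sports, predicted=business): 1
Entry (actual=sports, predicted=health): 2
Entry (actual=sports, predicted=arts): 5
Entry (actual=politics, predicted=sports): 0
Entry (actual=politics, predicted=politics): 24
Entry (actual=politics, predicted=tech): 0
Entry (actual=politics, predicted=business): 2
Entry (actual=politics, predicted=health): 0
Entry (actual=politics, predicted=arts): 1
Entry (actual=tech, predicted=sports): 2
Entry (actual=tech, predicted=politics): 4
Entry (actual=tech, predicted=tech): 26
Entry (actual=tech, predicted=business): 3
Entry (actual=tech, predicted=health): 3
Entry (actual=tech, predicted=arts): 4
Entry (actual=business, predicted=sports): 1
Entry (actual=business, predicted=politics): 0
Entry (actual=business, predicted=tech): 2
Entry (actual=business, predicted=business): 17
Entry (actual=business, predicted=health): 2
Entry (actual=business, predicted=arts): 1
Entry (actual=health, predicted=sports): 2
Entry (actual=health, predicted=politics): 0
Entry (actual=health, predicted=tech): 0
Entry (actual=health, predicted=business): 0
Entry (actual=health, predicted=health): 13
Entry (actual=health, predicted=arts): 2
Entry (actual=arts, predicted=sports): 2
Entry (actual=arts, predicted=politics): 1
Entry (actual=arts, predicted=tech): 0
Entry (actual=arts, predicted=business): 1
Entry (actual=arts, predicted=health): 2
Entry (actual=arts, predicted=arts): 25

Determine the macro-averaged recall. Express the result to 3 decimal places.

Per-class recall (TP/(TP+FN)):
  sports: TP=18, FN=2+6+1+2+5=16 → 18/34 = 0.5294
  politics: TP=24, FN=0+0+2+0+1=3 → 24/27 = 0.8889
  tech: TP=26, FN=2+4+3+3+4=16 → 26/42 = 0.6190
  business: TP=17, FN=1+0+2+2+1=6 → 17/23 = 0.7391
  health: TP=13, FN=2+0+0+0+2=4 → 13/17 = 0.7647
  arts: TP=25, FN=2+1+0+1+2=6 → 25/31 = 0.8065
Macro-recall = mean = (0.5294 + 0.8889 + 0.6190 + 0.7391 + 0.7647 + 0.8065) / 6 = 0.725

0.725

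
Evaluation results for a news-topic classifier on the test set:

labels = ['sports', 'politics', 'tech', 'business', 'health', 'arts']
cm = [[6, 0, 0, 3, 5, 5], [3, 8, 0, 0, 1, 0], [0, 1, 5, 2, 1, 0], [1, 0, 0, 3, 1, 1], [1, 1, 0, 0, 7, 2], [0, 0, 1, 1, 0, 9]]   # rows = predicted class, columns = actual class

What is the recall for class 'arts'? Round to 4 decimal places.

0.5294

One-vs-rest for 'arts': TP = diagonal; FP = other classes predicted 'arts'; FN = 'arts' predicted as other.
recall = TP/(TP+FN).
arts: TP=9, FN=5+0+0+1+2=8 → 9/17 = 0.52941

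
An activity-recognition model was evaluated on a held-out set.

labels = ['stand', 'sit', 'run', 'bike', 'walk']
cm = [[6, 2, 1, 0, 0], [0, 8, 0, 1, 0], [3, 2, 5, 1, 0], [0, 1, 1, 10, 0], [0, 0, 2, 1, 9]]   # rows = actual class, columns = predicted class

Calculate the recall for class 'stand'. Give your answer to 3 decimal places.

Take TP from the diagonal, FP from the rest of the 'stand' prediction marginal, FN from the rest of the 'stand' actual marginal.
recall = TP/(TP+FN).
stand: TP=6, FN=2+1+0+0=3 → 6/9 = 0.6667

0.667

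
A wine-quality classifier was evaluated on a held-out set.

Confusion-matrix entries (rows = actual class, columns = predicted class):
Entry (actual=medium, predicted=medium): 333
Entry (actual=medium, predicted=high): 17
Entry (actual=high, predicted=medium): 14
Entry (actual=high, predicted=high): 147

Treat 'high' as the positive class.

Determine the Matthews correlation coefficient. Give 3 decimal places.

MCC = (TP·TN − FP·FN) / √((TP+FP)(TP+FN)(TN+FP)(TN+FN))
Numerator = 147·333 − 17·14 = 48713
Denominator = √(164·161·350·347) = √3206765800 = 56628.3127
MCC = 48713 / 56628.3127 = 0.860

0.860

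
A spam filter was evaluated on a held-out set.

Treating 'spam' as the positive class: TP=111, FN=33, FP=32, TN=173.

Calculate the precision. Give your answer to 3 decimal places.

Precision = TP/(TP+FP) = 111/(111+32) = 111/143 = 0.776

0.776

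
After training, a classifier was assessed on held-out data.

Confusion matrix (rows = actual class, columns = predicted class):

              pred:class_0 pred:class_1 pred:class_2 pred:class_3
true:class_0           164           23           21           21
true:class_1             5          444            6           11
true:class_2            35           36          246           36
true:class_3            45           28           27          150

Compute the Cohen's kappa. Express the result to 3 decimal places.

Observed agreement pₒ = trace/N = 1004/1298 = 0.7735
Expected agreement pₑ = Σ (rowᵢ·colᵢ)/N² = (229·249 + 466·531 + 353·300 + 250·218)/1298² = 0.2759
κ = (pₒ − pₑ)/(1 − pₑ) = (0.7735 − 0.2759)/(1 − 0.2759) = 0.687

0.687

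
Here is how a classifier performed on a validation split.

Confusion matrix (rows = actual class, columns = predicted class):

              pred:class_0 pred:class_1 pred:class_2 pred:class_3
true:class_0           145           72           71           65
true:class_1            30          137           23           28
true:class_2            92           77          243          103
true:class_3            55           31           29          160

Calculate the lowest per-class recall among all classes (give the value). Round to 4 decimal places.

0.4108

Per-class recall (TP/(TP+FN)):
  class_0: TP=145, FN=72+71+65=208 → 145/353 = 0.41076
  class_1: TP=137, FN=30+23+28=81 → 137/218 = 0.62844
  class_2: TP=243, FN=92+77+103=272 → 243/515 = 0.47184
  class_3: TP=160, FN=55+31+29=115 → 160/275 = 0.58182
Lowest is class 'class_0' with recall = 0.4108.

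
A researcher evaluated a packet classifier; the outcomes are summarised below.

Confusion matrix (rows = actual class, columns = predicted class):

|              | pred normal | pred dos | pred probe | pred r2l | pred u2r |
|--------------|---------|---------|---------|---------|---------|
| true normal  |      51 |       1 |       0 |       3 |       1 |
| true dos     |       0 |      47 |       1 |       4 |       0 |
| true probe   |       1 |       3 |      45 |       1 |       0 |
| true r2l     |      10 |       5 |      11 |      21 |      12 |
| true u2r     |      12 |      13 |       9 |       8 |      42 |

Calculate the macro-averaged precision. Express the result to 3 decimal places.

Per-class precision (TP/(TP+FP)):
  normal: TP=51, FP=0+1+10+12=23 → 51/74 = 0.6892
  dos: TP=47, FP=1+3+5+13=22 → 47/69 = 0.6812
  probe: TP=45, FP=0+1+11+9=21 → 45/66 = 0.6818
  r2l: TP=21, FP=3+4+1+8=16 → 21/37 = 0.5676
  u2r: TP=42, FP=1+0+0+12=13 → 42/55 = 0.7636
Macro-precision = mean = (0.6892 + 0.6812 + 0.6818 + 0.5676 + 0.7636) / 5 = 0.677

0.677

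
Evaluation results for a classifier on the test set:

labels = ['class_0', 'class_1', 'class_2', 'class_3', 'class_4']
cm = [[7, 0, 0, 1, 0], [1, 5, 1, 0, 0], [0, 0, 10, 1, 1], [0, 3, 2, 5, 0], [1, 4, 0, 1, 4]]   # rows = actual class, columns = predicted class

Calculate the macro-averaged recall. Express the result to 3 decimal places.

0.665

Per-class recall (TP/(TP+FN)):
  class_0: TP=7, FN=0+0+1+0=1 → 7/8 = 0.8750
  class_1: TP=5, FN=1+1+0+0=2 → 5/7 = 0.7143
  class_2: TP=10, FN=0+0+1+1=2 → 10/12 = 0.8333
  class_3: TP=5, FN=0+3+2+0=5 → 5/10 = 0.5000
  class_4: TP=4, FN=1+4+0+1=6 → 4/10 = 0.4000
Macro-recall = mean = (0.8750 + 0.7143 + 0.8333 + 0.5000 + 0.4000) / 5 = 0.665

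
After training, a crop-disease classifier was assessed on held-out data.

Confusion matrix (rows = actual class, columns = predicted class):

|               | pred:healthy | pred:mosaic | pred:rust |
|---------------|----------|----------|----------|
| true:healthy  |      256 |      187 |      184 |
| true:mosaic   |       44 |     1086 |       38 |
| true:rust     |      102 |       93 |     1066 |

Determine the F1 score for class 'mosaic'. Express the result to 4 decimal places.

0.8571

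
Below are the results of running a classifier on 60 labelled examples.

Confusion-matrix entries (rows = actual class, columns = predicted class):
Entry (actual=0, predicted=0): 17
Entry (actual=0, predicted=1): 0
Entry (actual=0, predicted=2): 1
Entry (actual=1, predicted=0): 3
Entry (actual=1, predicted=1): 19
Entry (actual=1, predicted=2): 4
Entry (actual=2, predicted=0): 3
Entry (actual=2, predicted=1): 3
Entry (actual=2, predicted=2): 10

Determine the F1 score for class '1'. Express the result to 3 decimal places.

0.792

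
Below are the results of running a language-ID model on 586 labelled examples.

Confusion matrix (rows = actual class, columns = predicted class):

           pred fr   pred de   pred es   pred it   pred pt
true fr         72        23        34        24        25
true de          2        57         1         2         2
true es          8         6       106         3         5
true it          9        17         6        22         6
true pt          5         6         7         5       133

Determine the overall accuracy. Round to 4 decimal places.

0.6655

Accuracy = trace / total = (72+57+106+22+133=390) / 586 = 390/586 = 0.6655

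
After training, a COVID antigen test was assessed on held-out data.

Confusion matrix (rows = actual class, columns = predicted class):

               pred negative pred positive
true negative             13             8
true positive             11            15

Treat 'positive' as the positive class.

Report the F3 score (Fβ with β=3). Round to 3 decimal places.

0.584

Fβ = (1+β²)·TP / ((1+β²)·TP + β²·FN + FP), with β²=9
= 10·15 / (10·15 + 9·11 + 8) = 0.584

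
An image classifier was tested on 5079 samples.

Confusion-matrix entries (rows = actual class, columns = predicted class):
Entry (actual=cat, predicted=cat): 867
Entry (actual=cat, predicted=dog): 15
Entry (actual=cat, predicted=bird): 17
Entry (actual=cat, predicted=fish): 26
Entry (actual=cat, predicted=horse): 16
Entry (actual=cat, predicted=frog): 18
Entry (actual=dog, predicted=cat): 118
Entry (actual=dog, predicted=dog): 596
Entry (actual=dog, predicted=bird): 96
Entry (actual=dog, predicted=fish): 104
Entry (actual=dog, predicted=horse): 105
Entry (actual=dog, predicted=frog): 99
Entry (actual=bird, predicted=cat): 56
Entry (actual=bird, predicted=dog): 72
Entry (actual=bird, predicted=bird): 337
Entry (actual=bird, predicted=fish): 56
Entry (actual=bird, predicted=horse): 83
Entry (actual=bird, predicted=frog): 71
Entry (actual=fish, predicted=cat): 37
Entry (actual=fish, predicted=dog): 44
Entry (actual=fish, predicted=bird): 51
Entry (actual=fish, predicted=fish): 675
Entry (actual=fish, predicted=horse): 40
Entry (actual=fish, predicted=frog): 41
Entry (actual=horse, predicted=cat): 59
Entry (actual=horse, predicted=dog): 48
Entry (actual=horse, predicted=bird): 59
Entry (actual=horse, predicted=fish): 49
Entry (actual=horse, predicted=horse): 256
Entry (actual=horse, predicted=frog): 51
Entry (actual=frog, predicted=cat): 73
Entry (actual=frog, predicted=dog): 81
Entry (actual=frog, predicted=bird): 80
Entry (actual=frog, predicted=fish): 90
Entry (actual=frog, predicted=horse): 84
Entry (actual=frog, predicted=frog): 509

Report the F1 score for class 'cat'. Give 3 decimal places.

0.799

Treat 'cat' as positive and all other classes as negative.
F1 score = 2·TP/(2·TP+FP+FN).
cat: TP=867, FP=118+56+37+59+73=343, FN=15+17+26+16+18=92 → 1734/2169 = 0.7994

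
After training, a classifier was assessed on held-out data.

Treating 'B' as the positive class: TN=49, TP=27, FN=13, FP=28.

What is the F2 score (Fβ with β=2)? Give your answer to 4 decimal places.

0.6279

Fβ = (1+β²)·TP / ((1+β²)·TP + β²·FN + FP), with β²=4
= 5·27 / (5·27 + 4·13 + 28) = 0.6279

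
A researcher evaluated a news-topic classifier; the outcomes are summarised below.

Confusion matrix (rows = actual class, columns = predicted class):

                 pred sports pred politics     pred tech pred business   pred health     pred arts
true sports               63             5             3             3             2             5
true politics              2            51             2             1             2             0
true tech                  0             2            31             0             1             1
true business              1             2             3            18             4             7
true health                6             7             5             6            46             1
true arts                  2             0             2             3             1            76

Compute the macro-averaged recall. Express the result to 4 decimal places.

0.7683

Per-class recall (TP/(TP+FN)):
  sports: TP=63, FN=5+3+3+2+5=18 → 63/81 = 0.77778
  politics: TP=51, FN=2+2+1+2+0=7 → 51/58 = 0.87931
  tech: TP=31, FN=0+2+0+1+1=4 → 31/35 = 0.88571
  business: TP=18, FN=1+2+3+4+7=17 → 18/35 = 0.51429
  health: TP=46, FN=6+7+5+6+1=25 → 46/71 = 0.64789
  arts: TP=76, FN=2+0+2+3+1=8 → 76/84 = 0.90476
Macro-recall = mean = (0.77778 + 0.87931 + 0.88571 + 0.51429 + 0.64789 + 0.90476) / 6 = 0.7683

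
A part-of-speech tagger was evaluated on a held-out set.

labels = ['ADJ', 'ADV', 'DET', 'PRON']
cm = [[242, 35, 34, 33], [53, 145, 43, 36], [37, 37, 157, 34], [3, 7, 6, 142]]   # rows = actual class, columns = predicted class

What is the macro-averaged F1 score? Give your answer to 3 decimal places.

Per-class F1 score (2·TP/(2·TP+FP+FN)):
  ADJ: TP=242, FP=53+37+3=93, FN=35+34+33=102 → 484/679 = 0.7128
  ADV: TP=145, FP=35+37+7=79, FN=53+43+36=132 → 290/501 = 0.5788
  DET: TP=157, FP=34+43+6=83, FN=37+37+34=108 → 314/505 = 0.6218
  PRON: TP=142, FP=33+36+34=103, FN=3+7+6=16 → 284/403 = 0.7047
Macro-F1 score = mean = (0.7128 + 0.5788 + 0.6218 + 0.7047) / 4 = 0.655

0.655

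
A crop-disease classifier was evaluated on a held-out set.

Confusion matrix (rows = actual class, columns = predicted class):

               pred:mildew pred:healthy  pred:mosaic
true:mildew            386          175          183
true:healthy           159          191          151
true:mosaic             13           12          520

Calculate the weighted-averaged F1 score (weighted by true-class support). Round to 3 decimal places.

0.594

Per-class F1 score (2·TP/(2·TP+FP+FN)):
  mildew: TP=386, FP=159+13=172, FN=175+183=358 → 772/1302 = 0.5929
  healthy: TP=191, FP=175+12=187, FN=159+151=310 → 382/879 = 0.4346
  mosaic: TP=520, FP=183+151=334, FN=13+12=25 → 1040/1399 = 0.7434
Weighted-F1 score = Σ (supportᵢ/N)·F1 scoreᵢ with N=1790: (744/1790)·0.5929 + (501/1790)·0.4346 + (545/1790)·0.7434 = 0.594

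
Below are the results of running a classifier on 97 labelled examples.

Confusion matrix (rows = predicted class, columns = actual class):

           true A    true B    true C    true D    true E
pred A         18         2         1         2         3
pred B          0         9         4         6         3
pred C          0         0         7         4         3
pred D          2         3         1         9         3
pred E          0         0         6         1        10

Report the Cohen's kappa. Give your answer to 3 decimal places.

0.434

Observed agreement pₒ = trace/N = 53/97 = 0.5464
Expected agreement pₑ = Σ (rowᵢ·colᵢ)/N² = (20·26 + 14·22 + 19·14 + 22·18 + 22·17)/97² = 0.1981
κ = (pₒ − pₑ)/(1 − pₑ) = (0.5464 − 0.1981)/(1 − 0.1981) = 0.434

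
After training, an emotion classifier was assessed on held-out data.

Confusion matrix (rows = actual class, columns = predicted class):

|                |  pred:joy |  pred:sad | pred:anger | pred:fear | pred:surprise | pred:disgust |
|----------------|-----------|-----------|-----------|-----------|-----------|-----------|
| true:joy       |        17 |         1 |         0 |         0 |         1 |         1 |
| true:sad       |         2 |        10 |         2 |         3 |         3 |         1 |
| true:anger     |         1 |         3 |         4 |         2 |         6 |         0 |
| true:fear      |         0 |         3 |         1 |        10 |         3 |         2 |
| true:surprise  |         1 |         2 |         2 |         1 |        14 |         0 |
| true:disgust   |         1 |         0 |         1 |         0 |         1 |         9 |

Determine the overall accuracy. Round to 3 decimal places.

Accuracy = trace / total = (17+10+4+10+14+9=64) / 108 = 64/108 = 0.593

0.593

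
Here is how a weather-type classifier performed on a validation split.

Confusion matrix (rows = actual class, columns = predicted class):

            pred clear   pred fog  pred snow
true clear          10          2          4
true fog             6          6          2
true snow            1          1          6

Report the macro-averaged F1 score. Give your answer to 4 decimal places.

0.5759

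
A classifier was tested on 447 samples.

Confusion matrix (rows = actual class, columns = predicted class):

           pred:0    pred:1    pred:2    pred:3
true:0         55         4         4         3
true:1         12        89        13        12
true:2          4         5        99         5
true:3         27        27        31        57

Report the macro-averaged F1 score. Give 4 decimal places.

0.6655

Per-class F1 score (2·TP/(2·TP+FP+FN)):
  0: TP=55, FP=12+4+27=43, FN=4+4+3=11 → 110/164 = 0.67073
  1: TP=89, FP=4+5+27=36, FN=12+13+12=37 → 178/251 = 0.70916
  2: TP=99, FP=4+13+31=48, FN=4+5+5=14 → 198/260 = 0.76154
  3: TP=57, FP=3+12+5=20, FN=27+27+31=85 → 114/219 = 0.52055
Macro-F1 score = mean = (0.67073 + 0.70916 + 0.76154 + 0.52055) / 4 = 0.6655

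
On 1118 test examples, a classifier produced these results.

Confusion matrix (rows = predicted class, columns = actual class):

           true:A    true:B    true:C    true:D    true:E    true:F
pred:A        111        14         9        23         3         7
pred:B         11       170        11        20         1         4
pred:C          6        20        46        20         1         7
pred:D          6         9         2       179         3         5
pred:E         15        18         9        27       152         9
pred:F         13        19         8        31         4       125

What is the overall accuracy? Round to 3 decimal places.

Accuracy = trace / total = (111+170+46+179+152+125=783) / 1118 = 783/1118 = 0.700

0.700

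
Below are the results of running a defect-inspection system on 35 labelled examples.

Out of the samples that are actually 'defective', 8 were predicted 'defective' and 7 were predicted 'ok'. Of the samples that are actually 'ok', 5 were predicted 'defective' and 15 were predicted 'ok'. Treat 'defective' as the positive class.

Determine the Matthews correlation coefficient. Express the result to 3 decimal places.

0.290

MCC = (TP·TN − FP·FN) / √((TP+FP)(TP+FN)(TN+FP)(TN+FN))
Numerator = 8·15 − 5·7 = 85
Denominator = √(13·15·20·22) = √85800 = 292.9164
MCC = 85 / 292.9164 = 0.290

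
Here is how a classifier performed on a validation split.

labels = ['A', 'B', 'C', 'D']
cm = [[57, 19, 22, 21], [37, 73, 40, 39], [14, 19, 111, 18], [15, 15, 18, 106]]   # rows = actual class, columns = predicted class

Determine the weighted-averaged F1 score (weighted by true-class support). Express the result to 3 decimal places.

0.548

Per-class F1 score (2·TP/(2·TP+FP+FN)):
  A: TP=57, FP=37+14+15=66, FN=19+22+21=62 → 114/242 = 0.4711
  B: TP=73, FP=19+19+15=53, FN=37+40+39=116 → 146/315 = 0.4635
  C: TP=111, FP=22+40+18=80, FN=14+19+18=51 → 222/353 = 0.6289
  D: TP=106, FP=21+39+18=78, FN=15+15+18=48 → 212/338 = 0.6272
Weighted-F1 score = Σ (supportᵢ/N)·F1 scoreᵢ with N=624: (119/624)·0.4711 + (189/624)·0.4635 + (162/624)·0.6289 + (154/624)·0.6272 = 0.548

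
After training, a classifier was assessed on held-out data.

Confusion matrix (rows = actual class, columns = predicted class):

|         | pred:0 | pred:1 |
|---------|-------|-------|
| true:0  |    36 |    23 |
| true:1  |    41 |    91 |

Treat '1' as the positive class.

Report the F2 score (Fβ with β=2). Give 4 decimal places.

0.7087

Fβ = (1+β²)·TP / ((1+β²)·TP + β²·FN + FP), with β²=4
= 5·91 / (5·91 + 4·41 + 23) = 0.7087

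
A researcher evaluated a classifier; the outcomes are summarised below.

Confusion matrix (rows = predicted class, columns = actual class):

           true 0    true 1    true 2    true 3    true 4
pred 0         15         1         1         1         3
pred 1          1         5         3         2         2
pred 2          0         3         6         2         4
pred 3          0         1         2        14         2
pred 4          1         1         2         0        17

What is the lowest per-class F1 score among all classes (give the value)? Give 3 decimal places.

Per-class F1 score (2·TP/(2·TP+FP+FN)):
  0: TP=15, FP=1+1+1+3=6, FN=1+0+0+1=2 → 30/38 = 0.7895
  1: TP=5, FP=1+3+2+2=8, FN=1+3+1+1=6 → 10/24 = 0.4167
  2: TP=6, FP=0+3+2+4=9, FN=1+3+2+2=8 → 12/29 = 0.4138
  3: TP=14, FP=0+1+2+2=5, FN=1+2+2+0=5 → 28/38 = 0.7368
  4: TP=17, FP=1+1+2+0=4, FN=3+2+4+2=11 → 34/49 = 0.6939
Lowest is class '2' with F1 score = 0.414.

0.414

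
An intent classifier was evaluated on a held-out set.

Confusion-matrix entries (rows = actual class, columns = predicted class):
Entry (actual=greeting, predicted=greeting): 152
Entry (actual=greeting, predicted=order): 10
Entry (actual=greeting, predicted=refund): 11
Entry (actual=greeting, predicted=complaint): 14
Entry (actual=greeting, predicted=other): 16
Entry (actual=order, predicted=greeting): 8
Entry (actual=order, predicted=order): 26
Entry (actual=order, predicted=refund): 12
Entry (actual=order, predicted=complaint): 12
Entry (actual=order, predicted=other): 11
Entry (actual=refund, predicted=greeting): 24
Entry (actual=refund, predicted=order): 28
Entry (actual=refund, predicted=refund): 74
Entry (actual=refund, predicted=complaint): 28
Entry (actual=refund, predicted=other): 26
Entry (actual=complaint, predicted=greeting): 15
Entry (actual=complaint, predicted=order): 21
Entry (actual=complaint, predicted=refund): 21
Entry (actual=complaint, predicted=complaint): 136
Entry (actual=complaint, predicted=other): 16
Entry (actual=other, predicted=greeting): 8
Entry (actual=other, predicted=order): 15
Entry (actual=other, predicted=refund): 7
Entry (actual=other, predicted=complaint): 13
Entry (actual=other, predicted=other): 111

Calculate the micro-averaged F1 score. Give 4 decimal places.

0.6123

Micro-averaging pools counts across classes: ΣTP=499, ΣFP=316, ΣFN=316.
Micro-F1 score = 2·TP/(2·TP+FP+FN) on pooled counts = 0.6123 (equals overall accuracy in single-label multiclass).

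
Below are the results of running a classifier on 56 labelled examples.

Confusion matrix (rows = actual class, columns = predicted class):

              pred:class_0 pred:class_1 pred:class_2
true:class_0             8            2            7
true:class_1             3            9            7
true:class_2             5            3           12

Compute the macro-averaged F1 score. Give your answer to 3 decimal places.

Per-class F1 score (2·TP/(2·TP+FP+FN)):
  class_0: TP=8, FP=3+5=8, FN=2+7=9 → 16/33 = 0.4848
  class_1: TP=9, FP=2+3=5, FN=3+7=10 → 18/33 = 0.5455
  class_2: TP=12, FP=7+7=14, FN=5+3=8 → 24/46 = 0.5217
Macro-F1 score = mean = (0.4848 + 0.5455 + 0.5217) / 3 = 0.517

0.517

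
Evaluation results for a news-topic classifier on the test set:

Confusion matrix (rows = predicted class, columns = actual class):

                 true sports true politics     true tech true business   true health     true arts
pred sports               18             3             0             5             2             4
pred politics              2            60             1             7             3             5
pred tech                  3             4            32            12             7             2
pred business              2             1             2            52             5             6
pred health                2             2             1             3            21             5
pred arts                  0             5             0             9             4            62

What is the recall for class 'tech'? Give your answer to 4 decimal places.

One-vs-rest for 'tech': TP = diagonal; FP = other classes predicted 'tech'; FN = 'tech' predicted as other.
recall = TP/(TP+FN).
tech: TP=32, FN=0+1+2+1+0=4 → 32/36 = 0.88889

0.8889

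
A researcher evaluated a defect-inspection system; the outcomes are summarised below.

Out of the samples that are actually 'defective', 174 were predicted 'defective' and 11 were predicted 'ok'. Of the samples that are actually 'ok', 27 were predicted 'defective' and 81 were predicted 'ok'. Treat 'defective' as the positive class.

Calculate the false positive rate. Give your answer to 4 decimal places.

FPR = FP/(FP+TN) = 27/(27+81) = 0.2500

0.2500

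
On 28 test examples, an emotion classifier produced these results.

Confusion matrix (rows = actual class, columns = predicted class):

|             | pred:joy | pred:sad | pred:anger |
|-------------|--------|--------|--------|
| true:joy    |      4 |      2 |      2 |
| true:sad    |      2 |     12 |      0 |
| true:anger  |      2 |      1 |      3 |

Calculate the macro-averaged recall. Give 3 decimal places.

0.619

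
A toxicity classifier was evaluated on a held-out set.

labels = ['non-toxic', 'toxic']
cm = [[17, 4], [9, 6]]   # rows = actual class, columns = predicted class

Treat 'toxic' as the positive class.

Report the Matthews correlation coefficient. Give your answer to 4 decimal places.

0.2306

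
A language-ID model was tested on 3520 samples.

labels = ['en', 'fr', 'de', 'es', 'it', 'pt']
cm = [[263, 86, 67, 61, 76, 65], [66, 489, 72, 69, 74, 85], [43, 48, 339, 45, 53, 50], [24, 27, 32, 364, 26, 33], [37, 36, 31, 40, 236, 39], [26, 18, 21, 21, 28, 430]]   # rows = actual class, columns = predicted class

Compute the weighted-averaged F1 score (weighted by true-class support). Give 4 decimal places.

Per-class F1 score (2·TP/(2·TP+FP+FN)):
  en: TP=263, FP=66+43+24+37+26=196, FN=86+67+61+76+65=355 → 526/1077 = 0.48839
  fr: TP=489, FP=86+48+27+36+18=215, FN=66+72+69+74+85=366 → 978/1559 = 0.62733
  de: TP=339, FP=67+72+32+31+21=223, FN=43+48+45+53+50=239 → 678/1140 = 0.59474
  es: TP=364, FP=61+69+45+40+21=236, FN=24+27+32+26+33=142 → 728/1106 = 0.65823
  it: TP=236, FP=76+74+53+26+28=257, FN=37+36+31+40+39=183 → 472/912 = 0.51754
  pt: TP=430, FP=65+85+50+33+39=272, FN=26+18+21+21+28=114 → 860/1246 = 0.69021
Weighted-F1 score = Σ (supportᵢ/N)·F1 scoreᵢ with N=3520: (618/3520)·0.48839 + (855/3520)·0.62733 + (578/3520)·0.59474 + (506/3520)·0.65823 + (419/3520)·0.51754 + (544/3520)·0.69021 = 0.5987

0.5987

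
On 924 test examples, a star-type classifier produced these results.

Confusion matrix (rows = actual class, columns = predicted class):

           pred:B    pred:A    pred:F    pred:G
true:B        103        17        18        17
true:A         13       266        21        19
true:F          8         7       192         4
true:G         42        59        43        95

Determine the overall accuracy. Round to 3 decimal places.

Accuracy = trace / total = (103+266+192+95=656) / 924 = 656/924 = 0.710

0.710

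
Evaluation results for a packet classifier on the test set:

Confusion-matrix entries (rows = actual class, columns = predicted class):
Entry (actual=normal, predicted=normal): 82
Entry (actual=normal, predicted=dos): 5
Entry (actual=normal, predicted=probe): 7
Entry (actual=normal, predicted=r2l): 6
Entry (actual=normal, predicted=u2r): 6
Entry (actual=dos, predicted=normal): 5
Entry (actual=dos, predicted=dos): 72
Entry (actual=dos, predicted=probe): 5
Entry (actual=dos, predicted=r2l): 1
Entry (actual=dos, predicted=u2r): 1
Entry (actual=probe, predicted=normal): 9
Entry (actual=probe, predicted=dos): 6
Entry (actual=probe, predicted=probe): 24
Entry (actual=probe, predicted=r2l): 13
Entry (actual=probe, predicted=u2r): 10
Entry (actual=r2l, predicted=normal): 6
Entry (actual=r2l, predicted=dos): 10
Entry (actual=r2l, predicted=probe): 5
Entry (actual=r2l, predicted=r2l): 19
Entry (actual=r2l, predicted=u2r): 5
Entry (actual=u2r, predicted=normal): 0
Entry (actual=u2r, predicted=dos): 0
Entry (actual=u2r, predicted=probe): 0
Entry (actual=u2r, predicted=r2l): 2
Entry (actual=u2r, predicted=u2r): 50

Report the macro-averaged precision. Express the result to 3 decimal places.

Per-class precision (TP/(TP+FP)):
  normal: TP=82, FP=5+9+6+0=20 → 82/102 = 0.8039
  dos: TP=72, FP=5+6+10+0=21 → 72/93 = 0.7742
  probe: TP=24, FP=7+5+5+0=17 → 24/41 = 0.5854
  r2l: TP=19, FP=6+1+13+2=22 → 19/41 = 0.4634
  u2r: TP=50, FP=6+1+10+5=22 → 50/72 = 0.6944
Macro-precision = mean = (0.8039 + 0.7742 + 0.5854 + 0.4634 + 0.6944) / 5 = 0.664

0.664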